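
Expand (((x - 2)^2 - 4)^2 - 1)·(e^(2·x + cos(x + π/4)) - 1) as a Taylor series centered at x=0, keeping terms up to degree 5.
x^5·(-2525·√(2)·e^(√(2)/2)/192 + 3911·e^(√(2)/2)/240) + x^4·(-119·√(2)·e^(√(2)/2)/8 - 1 + 619·e^(√(2)/2)/32) + x^3·(-157·√(2)·e^(√(2)/2)/24 + 8 + 263·e^(√(2)/2)/12) + x^2·(-16 + 5·√(2)·e^(√(2)/2)/4 + 55·e^(√(2)/2)/4) + x·(-2·e^(√(2)/2) + √(2)·e^(√(2)/2)/2) - e^(√(2)/2) + 1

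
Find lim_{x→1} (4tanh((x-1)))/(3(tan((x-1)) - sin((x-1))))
Both numerator and denominator → 0 as x → 1; this is a 0/0 indeterminate form.
Expand each to leading order near x = 1: numerator ~ 4·(x - 1), denominator ~ 3·(x - 1)^3/2.
The limit of the ratio is ∞.

Final answer: ∞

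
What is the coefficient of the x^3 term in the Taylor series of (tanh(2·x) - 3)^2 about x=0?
Expand to order 3: (tanh(2·x) - 3)^2 = 16·x^3 + 4·x^2 - 12·x + 9 + O(x^4).
The coefficient of x^3 is 16.

Final answer: 16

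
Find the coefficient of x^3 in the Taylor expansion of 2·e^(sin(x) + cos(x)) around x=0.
Expand to order 3: 2·e^(sin(x) + cos(x)) = -e·x^3 + 2·e·x + 2·e + O(x^4).
The coefficient of x^3 is -e.

Final answer: -e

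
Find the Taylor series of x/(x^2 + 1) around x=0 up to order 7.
-x^7 + x^5 - x^3 + x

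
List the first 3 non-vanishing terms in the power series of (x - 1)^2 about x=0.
x^2 - 2·x + 1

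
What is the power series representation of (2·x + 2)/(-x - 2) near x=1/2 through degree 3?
-6/5 - 8·(x - 1/2)/25 + 16·(x - 1/2)^2/125 - 32·(x - 1/2)^3/625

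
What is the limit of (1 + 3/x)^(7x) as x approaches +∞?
As x → +∞: write (1 + 3/x)^(7x) = ((1 + 3/x)^x)^7 → (e^3)^7 = e^21.
Limit = e^(21).

Final answer: e^(21)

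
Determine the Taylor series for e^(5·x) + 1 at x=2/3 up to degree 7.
1 + e^(10/3) + 5·e^(10/3)·(x - 2/3) + 25·e^(10/3)·(x - 2/3)^2/2 + 125·e^(10/3)·(x - 2/3)^3/6 + 625·e^(10/3)·(x - 2/3)^4/24 + 625·e^(10/3)·(x - 2/3)^5/24 + 3125·e^(10/3)·(x - 2/3)^6/144 + 15625·e^(10/3)·(x - 2/3)^7/1008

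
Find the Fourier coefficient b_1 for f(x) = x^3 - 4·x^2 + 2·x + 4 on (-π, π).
b_1 = (1/π) ∫_{-π}^{π} f(x)·sin(1x) dx.
Evaluate the integral (use parity and integration by parts as needed): b_1 = -8 + 2·π^2.

Final answer: -8 + 2·π^2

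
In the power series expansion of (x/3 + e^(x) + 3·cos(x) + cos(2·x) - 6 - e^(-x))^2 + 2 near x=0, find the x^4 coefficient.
383/36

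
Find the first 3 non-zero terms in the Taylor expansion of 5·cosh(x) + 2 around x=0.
5·x^4/24 + 5·x^2/2 + 7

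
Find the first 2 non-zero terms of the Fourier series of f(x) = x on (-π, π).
2·sin(x) - sin(2·x)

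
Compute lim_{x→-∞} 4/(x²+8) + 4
Evaluate the dominant behaviour as x → -∞; each term tends to a finite value or vanishes.
Limit = 4.

Final answer: 4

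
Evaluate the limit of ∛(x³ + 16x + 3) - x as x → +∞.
This is an ∞ − ∞ indeterminate form.
Multiply by (A² + AB + B²)/(A² + AB + B²) where A = ∛(x³+16x + 3), B = x to use A³ − B³ = (A−B)(A²+AB+B²); the x³ terms cancel, leaving (16x + 3)/(A²+AB+B²) with denominator ~ 3x², so the limit is 0.
Limit = 0.

Final answer: 0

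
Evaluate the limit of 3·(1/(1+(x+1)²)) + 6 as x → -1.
Direct substitution at x = -1 gives 9.

Final answer: 9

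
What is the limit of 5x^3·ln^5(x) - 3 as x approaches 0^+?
The product is a 0·∞ indeterminate form at x → 0⁺.
Rewrite the product as 5·ln^5(x) / x^(-3) and apply L'Hôpital, or use the standard hierarchy x^(-3) ≫ |ln x|^5 as x → 0⁺.
The indeterminate product → 0, so the limit = -3.

Final answer: -3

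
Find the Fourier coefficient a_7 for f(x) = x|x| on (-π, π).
a_7 = (1/π) ∫_{-π}^{π} f(x)·cos(7x) dx.
Evaluate the integral (use parity and integration by parts as needed): a_7 = 0.

Final answer: 0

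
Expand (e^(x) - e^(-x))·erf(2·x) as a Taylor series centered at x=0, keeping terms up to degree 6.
499·x^6/(45·√(π)) - 28·x^4/(3·√(π)) + 8·x^2/√(π)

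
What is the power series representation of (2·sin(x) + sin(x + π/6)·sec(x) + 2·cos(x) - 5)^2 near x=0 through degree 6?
x^6·(31·√(3)/180 + 37/120) + x^5·(11/12 - 7·√(3)/12) + x^4·(-1/4 + √(3)/3) + x^3·(-11·√(3)/6 - 7/3) + x^2·(2·√(3) + 39/4) + x·(-10 - 5·√(3)/2) + 25/4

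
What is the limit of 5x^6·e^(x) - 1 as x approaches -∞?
The product is a 0·∞ indeterminate form at x → -∞.
Rewrite the product as 5x^6 / e^(-x) (an ∞/∞ form) and apply L'Hôpital, or use the standard hierarchy e^(|x|) ≫ |x^6| as x → -∞.
The indeterminate product → 0, so the limit = -1.

Final answer: -1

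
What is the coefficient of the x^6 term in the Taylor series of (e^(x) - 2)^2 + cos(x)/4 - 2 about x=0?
Expand to order 6: (e^(x) - 2)^2 + cos(x)/4 - 2 = 239·x^6/2880 + 7·x^5/30 + 49·x^4/96 + 2·x^3/3 - x^2/8 - 2·x - 3/4 + O(x^7).
The coefficient of x^6 is 239/2880.

Final answer: 239/2880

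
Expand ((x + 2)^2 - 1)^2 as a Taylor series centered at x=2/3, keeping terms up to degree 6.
3025/81 + 1760·(x - 2/3)/27 + 122·(x - 2/3)^2/3 + 32·(x - 2/3)^3/3 + (x - 2/3)^4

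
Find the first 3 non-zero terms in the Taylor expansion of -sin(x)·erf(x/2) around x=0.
-41·x^6/(1440·√(π)) + x^4/(4·√(π)) - x^2/√(π)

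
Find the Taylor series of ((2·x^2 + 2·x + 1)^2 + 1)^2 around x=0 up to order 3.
96·x^3 + 48·x^2 + 16·x + 4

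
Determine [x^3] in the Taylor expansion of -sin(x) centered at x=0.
Expand to order 3: -sin(x) = x^3/6 - x + O(x^4).
The coefficient of x^3 is 1/6.

Final answer: 1/6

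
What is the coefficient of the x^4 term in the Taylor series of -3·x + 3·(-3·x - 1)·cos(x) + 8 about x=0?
Expand to order 4: -3·x + 3·(-3·x - 1)·cos(x) + 8 = -x^4/8 + 9·x^3/2 + 3·x^2/2 - 12·x + 5 + O(x^5).
The coefficient of x^4 is -1/8.

Final answer: -1/8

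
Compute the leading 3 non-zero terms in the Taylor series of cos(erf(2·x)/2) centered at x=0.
x^4·(2/(3·π^2) + 16/(3·π)) - 2·x^2/π + 1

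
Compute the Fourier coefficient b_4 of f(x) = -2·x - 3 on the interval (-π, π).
b_4 = (1/π) ∫_{-π}^{π} f(x)·sin(4x) dx.
Evaluate the integral (use parity and integration by parts as needed): b_4 = 1.

Final answer: 1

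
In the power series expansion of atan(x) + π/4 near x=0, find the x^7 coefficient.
Expand to order 7: atan(x) + π/4 = -x^7/7 + x^5/5 - x^3/3 + x + π/4 + O(x^8).
The coefficient of x^7 is -1/7.

Final answer: -1/7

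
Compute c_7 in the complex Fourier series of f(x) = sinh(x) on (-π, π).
Compute the real Fourier coefficients first: a_7 = 0, b_7 = 7·sinh(π)/(25·π).
Then c_7 = (a_7 − i·b_7)/2 = -7·i·sinh(π)/(50·π).

Final answer: -7·i·sinh(π)/(50·π)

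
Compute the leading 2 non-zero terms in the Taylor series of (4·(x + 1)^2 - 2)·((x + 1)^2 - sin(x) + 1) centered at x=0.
18·x + 4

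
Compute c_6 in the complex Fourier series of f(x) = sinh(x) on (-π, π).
Compute the real Fourier coefficients first: a_6 = 0, b_6 = -12·sinh(π)/(37·π).
Then c_6 = (a_6 − i·b_6)/2 = 6·i·sinh(π)/(37·π).

Final answer: 6·i·sinh(π)/(37·π)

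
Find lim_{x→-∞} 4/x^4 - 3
Evaluate the dominant behaviour as x → -∞; each term tends to a finite value or vanishes.
Limit = -3.

Final answer: -3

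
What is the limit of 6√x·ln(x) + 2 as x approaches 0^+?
The product is a 0·∞ indeterminate form at x → 0⁺.
Rewrite the product as 6·ln(x) / x^(-1/2) and apply L'Hôpital, or use the standard hierarchy x^(-1/2) ≫ |ln x| as x → 0⁺.
The indeterminate product → 0, so the limit = 2.

Final answer: 2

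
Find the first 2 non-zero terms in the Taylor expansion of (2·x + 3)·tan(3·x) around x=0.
6·x^2 + 9·x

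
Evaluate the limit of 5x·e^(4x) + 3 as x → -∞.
The product is a 0·∞ indeterminate form at x → -∞.
Rewrite the product as 5x / e^(-4x) (an ∞/∞ form) and apply L'Hôpital, or use the standard hierarchy e^(4|x|) ≫ |x| as x → -∞.
The indeterminate product → 0, so the limit = 3.

Final answer: 3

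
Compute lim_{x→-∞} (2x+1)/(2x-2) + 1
Evaluate the dominant behaviour as x → -∞; each term tends to a finite value or vanishes.
Limit = 2.

Final answer: 2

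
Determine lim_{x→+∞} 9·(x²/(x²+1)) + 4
Evaluate the dominant behaviour as x → +∞; each term tends to a finite value or vanishes.
Limit = 13.

Final answer: 13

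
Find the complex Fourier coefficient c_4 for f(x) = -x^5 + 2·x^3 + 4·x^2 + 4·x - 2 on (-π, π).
Compute the real Fourier coefficients first: a_4 = 1, b_4 = -13·π^2/8 - 89/64 + π^4/2.
Then c_4 = (a_4 − i·b_4)/2 = 1/2 - i·π^4/4 + 89·i/128 + 13·i·π^2/16.

Final answer: 1/2 - i·π^4/4 + 89·i/128 + 13·i·π^2/16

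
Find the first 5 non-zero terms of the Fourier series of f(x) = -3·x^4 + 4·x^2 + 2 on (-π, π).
(-160 + 24·π^2)·cos(x) + (13 - 6·π^2)·cos(2·x) + (-32/9 + 8·π^2/3)·cos(3·x) + (25/16 - 3·π^2/2)·cos(4·x) - 3·π^4/5 + 2 + 4·π^2/3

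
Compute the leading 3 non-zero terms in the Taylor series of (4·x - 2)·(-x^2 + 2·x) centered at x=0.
-4·x^3 + 10·x^2 - 4·x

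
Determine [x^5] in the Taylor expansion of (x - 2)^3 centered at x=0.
Expand to order 5: (x - 2)^3 = x^3 - 6·x^2 + 12·x - 8 + O(x^6).
The coefficient of x^5 is 0.

Final answer: 0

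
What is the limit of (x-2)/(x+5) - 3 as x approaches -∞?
Evaluate the dominant behaviour as x → -∞; each term tends to a finite value or vanishes.
Limit = -2.

Final answer: -2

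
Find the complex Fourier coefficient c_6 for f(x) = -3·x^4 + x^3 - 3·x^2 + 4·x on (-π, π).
Compute the real Fourier coefficients first: a_6 = -2·π^2/3 - 2/9, b_6 = -π^2/3 - 23/18.
Then c_6 = (a_6 − i·b_6)/2 = -π^2/3 - 1/9 + 23·i/36 + i·π^2/6.

Final answer: -π^2/3 - 1/9 + 23·i/36 + i·π^2/6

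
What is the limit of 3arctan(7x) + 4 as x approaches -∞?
Evaluate the dominant behaviour as x → -∞; each term tends to a finite value or vanishes.
Limit = 4 - 3·π/2.

Final answer: 4 - 3·π/2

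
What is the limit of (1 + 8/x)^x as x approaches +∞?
As x → +∞: this is the defining limit (1 + 8/x)^x → e^8.
Limit = e^(8).

Final answer: e^(8)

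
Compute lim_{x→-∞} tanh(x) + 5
Evaluate the dominant behaviour as x → -∞; each term tends to a finite value or vanishes.
Limit = 4.

Final answer: 4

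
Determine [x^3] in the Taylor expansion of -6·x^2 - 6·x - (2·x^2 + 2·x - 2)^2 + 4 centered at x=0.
Expand to order 3: -6·x^2 - 6·x - (2·x^2 + 2·x - 2)^2 + 4 = -8·x^3 - 2·x^2 + 2·x + O(x^4).
The coefficient of x^3 is -8.

Final answer: -8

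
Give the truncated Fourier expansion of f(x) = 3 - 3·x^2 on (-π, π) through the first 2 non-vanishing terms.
12·cos(x) - π^2 + 3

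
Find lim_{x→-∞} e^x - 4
Evaluate the dominant behaviour as x → -∞; each term tends to a finite value or vanishes.
Limit = -4.

Final answer: -4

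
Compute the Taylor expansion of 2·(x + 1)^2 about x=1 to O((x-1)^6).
8 + 8·(x - 1) + 2·(x - 1)^2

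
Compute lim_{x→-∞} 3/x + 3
Evaluate the dominant behaviour as x → -∞; each term tends to a finite value or vanishes.
Limit = 3.

Final answer: 3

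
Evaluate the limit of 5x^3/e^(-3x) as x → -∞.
This is an ∞/∞ indeterminate form as x → -∞.
Compare growth rates of the dominant terms (exponentials ≫ polynomials ≫ logarithms), or apply L'Hôpital's rule; the quotient → 0.
Limit = 0.

Final answer: 0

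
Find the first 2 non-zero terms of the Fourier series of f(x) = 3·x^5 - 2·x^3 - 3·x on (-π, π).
(-124·π^2 + 6·π^4 + 738)·sin(x) + (-3·π^4 - 45/2 + 17·π^2)·sin(2·x)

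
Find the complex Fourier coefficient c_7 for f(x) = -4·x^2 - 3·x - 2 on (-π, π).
Compute the real Fourier coefficients first: a_7 = 16/49, b_7 = -6/7.
Then c_7 = (a_7 − i·b_7)/2 = 8/49 + 3·i/7.

Final answer: 8/49 + 3·i/7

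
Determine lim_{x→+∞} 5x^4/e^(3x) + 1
The quotient is an ∞/∞ indeterminate form as x → +∞.
The exponential denominator e^(3x) dominates the polynomial numerator (e^x ≫ x^4 as x → ∞), so the quotient → 0.
Adding the constant: 0 + 1 = 1. Limit = 1.

Final answer: 1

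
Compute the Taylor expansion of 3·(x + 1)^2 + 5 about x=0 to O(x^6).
3·x^2 + 6·x + 8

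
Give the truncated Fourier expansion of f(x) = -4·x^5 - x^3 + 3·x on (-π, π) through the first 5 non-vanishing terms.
(-942 - 8·π^4 + 158·π^2)·sin(x) + (-19·π^2 + 51/2 + 4·π^4)·sin(2·x) + (-8·π^4/3 - 122/81 + 142·π^2/27)·sin(3·x) + (-2·π^2 - 3/4 + 2·π^4)·sin(4·x) + (-8·π^4/5 + 618/625 + 22·π^2/25)·sin(5·x)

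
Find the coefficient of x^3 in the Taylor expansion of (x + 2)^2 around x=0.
Expand to order 3: (x + 2)^2 = x^2 + 4·x + 4 + O(x^4).
The coefficient of x^3 is 0.

Final answer: 0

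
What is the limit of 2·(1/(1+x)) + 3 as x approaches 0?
Direct substitution at x = 0 gives 5.

Final answer: 5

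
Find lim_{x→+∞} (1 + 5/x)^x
As x → +∞: this is the defining limit (1 + 5/x)^x → e^5.
Limit = e^(5).

Final answer: e^(5)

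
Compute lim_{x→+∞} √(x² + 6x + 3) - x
This is an ∞ − ∞ indeterminate form.
Multiply and divide by the conjugate √(x²+6x + 3) + x; the x² terms cancel, leaving (6x + 3)/(√(x²+6x + 3)+x) → 6/2 = 3.
Limit = 3.

Final answer: 3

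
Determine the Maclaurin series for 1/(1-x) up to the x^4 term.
x^4 + x^3 + x^2 + x + 1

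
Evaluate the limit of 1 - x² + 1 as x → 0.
Direct substitution at x = 0 gives 2.

Final answer: 2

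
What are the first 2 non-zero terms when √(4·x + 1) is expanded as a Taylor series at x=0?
2·x + 1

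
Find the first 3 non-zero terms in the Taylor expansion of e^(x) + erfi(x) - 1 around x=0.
x^3·(1/6 + 2/(3·√(π))) + x^2/2 + x·(1 + 2/√(π))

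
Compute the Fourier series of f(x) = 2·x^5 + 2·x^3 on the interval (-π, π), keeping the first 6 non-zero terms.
(-76·π^2 + 4·π^4 + 456)·sin(x) + (-2·π^4 - 12 + 8·π^2)·sin(2·x) + (-44·π^2/27 + 88/81 + 4·π^4/3)·sin(3·x) + (-π^4 - 3/32 + π^2/4)·sin(4·x) + (-24/625 + 4·π^2/25 + 4·π^4/5)·sin(5·x) + (-2·π^4/3 - 8·π^2/27 + 4/81)·sin(6·x)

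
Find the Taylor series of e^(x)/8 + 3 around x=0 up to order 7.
x^7/40320 + x^6/5760 + x^5/960 + x^4/192 + x^3/48 + x^2/16 + x/8 + 25/8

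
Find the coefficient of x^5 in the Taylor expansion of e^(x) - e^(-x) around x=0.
Expand to order 5: e^(x) - e^(-x) = x^5/60 + x^3/3 + 2·x + O(x^6).
The coefficient of x^5 is 1/60.

Final answer: 1/60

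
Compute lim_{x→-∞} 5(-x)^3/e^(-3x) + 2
The quotient is an ∞/∞ indeterminate form as x → -∞.
Compare growth rates of the dominant terms (exponentials ≫ polynomials ≫ logarithms), or apply L'Hôpital's rule; the quotient → 0.
Adding the constant: 0 + 2 = 2. Limit = 2.

Final answer: 2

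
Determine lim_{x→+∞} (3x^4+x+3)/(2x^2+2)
This is an ∞/∞ indeterminate form as x → +∞.
Divide numerator and denominator by x^4 and let the lower-order terms vanish; the numerator's degree 4 exceeds the denominator's degree 2, so the quotient diverges.
Limit = ∞.

Final answer: ∞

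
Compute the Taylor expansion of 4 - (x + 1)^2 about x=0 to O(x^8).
-x^2 - 2·x + 3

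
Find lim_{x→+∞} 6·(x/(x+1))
Evaluate the dominant behaviour as x → +∞; each term tends to a finite value or vanishes.
Limit = 6.

Final answer: 6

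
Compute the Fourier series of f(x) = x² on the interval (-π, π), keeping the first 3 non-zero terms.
-4·cos(x) + cos(2·x) + π^2/3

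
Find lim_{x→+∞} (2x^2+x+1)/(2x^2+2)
This is an ∞/∞ indeterminate form as x → +∞.
Divide numerator and denominator by x^2 and let the lower-order terms vanish; the leading terms give 2/2 = 1.
Limit = 1.

Final answer: 1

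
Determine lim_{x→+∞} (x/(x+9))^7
As x → +∞: x/(x+9) = 1/(1 + 9/x) → 1, and the 7th power of a limit-1 base also → 1.
Limit = 1.

Final answer: 1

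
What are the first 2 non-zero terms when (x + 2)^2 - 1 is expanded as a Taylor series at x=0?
4·x + 3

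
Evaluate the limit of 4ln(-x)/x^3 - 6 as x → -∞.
The quotient is an ∞/∞ indeterminate form as x → -∞.
Compare growth rates of the dominant terms (exponentials ≫ polynomials ≫ logarithms), or apply L'Hôpital's rule; the quotient → 0.
Adding the constant: 0 - 6 = -6. Limit = -6.

Final answer: -6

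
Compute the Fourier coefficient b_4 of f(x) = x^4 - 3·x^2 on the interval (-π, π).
b_4 = (1/π) ∫_{-π}^{π} f(x)·sin(4x) dx.
Evaluate the integral (use parity and integration by parts as needed): b_4 = 0.

Final answer: 0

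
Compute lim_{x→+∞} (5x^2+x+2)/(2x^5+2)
This is an ∞/∞ indeterminate form as x → +∞.
Divide numerator and denominator by x^5 and let the lower-order terms vanish; the numerator's degree 2 is below the denominator's degree 5, so the quotient → 0.
Limit = 0.

Final answer: 0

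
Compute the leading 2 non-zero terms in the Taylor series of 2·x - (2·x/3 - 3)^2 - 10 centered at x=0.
6·x - 19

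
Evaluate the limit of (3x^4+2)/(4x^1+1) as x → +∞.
This is an ∞/∞ indeterminate form as x → +∞.
Divide numerator and denominator by x^4 and let the lower-order terms vanish; the numerator's degree 4 exceeds the denominator's degree 1, so the quotient diverges.
Limit = ∞.

Final answer: ∞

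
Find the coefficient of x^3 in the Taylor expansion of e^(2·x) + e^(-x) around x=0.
Expand to order 3: e^(2·x) + e^(-x) = 7·x^3/6 + 5·x^2/2 + x + 2 + O(x^4).
The coefficient of x^3 is 7/6.

Final answer: 7/6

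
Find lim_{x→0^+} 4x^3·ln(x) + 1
The product is a 0·∞ indeterminate form at x → 0⁺.
Rewrite the product as 4·ln(x) / x^(-3) and apply L'Hôpital, or use the standard hierarchy x^(-3) ≫ |ln x| as x → 0⁺.
The indeterminate product → 0, so the limit = 1.

Final answer: 1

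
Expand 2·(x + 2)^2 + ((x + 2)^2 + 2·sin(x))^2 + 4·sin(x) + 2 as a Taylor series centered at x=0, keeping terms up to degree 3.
26·x^3/3 + 46·x^2 + 60·x + 26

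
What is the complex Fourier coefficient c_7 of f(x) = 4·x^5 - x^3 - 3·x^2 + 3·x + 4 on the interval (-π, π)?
Compute the real Fourier coefficients first: a_7 = 12/49, b_7 = -258·π^2/343 + 15954/16807 + 8·π^4/7.
Then c_7 = (a_7 − i·b_7)/2 = 6/49 - 4·i·π^4/7 - 7977·i/16807 + 129·i·π^2/343.

Final answer: 6/49 - 4·i·π^4/7 - 7977·i/16807 + 129·i·π^2/343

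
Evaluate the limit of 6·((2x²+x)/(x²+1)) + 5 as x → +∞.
Evaluate the dominant behaviour as x → +∞; each term tends to a finite value or vanishes.
Limit = 17.

Final answer: 17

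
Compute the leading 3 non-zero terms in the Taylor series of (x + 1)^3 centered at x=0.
3·x^2 + 3·x + 1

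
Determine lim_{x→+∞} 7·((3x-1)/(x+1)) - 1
Evaluate the dominant behaviour as x → +∞; each term tends to a finite value or vanishes.
Limit = 20.

Final answer: 20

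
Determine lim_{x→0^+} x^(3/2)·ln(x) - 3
The product is a 0·∞ indeterminate form at x → 0⁺.
Rewrite the product as ln(x) / x^(-3/2) and apply L'Hôpital, or use the standard hierarchy x^(-3/2) ≫ |ln x| as x → 0⁺.
The indeterminate product → 0, so the limit = -3.

Final answer: -3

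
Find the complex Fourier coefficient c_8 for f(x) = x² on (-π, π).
Compute the real Fourier coefficients first: a_8 = 1/16, b_8 = 0.
Then c_8 = (a_8 − i·b_8)/2 = 1/32.

Final answer: 1/32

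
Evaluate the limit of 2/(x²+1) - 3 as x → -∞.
Evaluate the dominant behaviour as x → -∞; each term tends to a finite value or vanishes.
Limit = -3.

Final answer: -3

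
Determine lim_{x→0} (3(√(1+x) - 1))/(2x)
Both numerator and denominator → 0 as x → 0; this is a 0/0 indeterminate form.
Expand each to leading order near x = 0: numerator ~ 3·x/2, denominator ~ 2·x.
The limit of the ratio is 3/4.

Final answer: 3/4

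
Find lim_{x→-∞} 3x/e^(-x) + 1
The quotient is an ∞/∞ indeterminate form as x → -∞.
Compare growth rates of the dominant terms (exponentials ≫ polynomials ≫ logarithms), or apply L'Hôpital's rule; the quotient → 0.
Adding the constant: 0 + 1 = 1. Limit = 1.

Final answer: 1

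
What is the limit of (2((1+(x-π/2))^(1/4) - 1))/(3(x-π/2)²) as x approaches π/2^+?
Both numerator and denominator → 0 as x → π/2^+; this is a 0/0 indeterminate form.
Expand each to leading order near x = π/2: numerator ~ (x - π/2)/2, denominator ~ 3·(x - π/2)^2.
The limit of the ratio is ∞.

Final answer: ∞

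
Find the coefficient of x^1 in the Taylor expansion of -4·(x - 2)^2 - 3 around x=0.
Expand to order 1: -4·(x - 2)^2 - 3 = 16·x - 19 + O(x^2).
The coefficient of x^1 is 16.

Final answer: 16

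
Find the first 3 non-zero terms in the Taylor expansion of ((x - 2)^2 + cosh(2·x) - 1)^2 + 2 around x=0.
40·x^2 - 32·x + 18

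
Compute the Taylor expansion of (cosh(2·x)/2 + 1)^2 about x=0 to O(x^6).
2·x^4 + 3·x^2 + 9/4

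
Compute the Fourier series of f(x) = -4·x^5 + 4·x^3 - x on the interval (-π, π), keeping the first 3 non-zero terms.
(-1010 - 8·π^4 + 168·π^2)·sin(x) + (-24·π^2 + 37 + 4·π^4)·sin(2·x) + (-8·π^4/3 - 518/81 + 232·π^2/27)·sin(3·x)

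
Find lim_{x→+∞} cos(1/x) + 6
Evaluate the dominant behaviour as x → +∞; each term tends to a finite value or vanishes.
Limit = 7.

Final answer: 7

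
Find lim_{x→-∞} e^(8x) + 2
Evaluate the dominant behaviour as x → -∞; each term tends to a finite value or vanishes.
Limit = 2.

Final answer: 2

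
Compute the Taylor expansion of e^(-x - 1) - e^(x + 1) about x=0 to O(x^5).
x^4·(-e/24 + e^(-1)/24) + x^3·(-e/6 - e^(-1)/6) + x^2·(-e/2 + e^(-1)/2) + x·(-e - e^(-1)) - e + e^(-1)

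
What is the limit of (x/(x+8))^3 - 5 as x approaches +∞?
As x → +∞: x/(x+8) = 1/(1 + 8/x) → 1, and the 3rd power of a limit-1 base also → 1; with the additive constant, 1 - 5 = -4.
Limit = -4.

Final answer: -4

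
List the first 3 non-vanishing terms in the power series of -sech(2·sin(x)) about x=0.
-4·x^4 + 2·x^2 - 1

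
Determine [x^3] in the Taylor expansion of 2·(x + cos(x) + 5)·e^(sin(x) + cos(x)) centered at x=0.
Expand to order 3: 2·(x + cos(x) + 5)·e^(sin(x) + cos(x)) = -7·e·x^3 + e·x^2 + 14·e·x + 12·e + O(x^4).
The coefficient of x^3 is -7·e.

Final answer: -7·e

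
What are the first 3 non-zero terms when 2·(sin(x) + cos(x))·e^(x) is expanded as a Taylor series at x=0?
2·x^2 + 4·x + 2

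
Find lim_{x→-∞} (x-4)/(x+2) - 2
Evaluate the dominant behaviour as x → -∞; each term tends to a finite value or vanishes.
Limit = -1.

Final answer: -1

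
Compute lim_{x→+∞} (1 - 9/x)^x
As x → +∞: this is the defining limit (1 - 9/x)^x → e^(-9).
Limit = e^(-9).

Final answer: e^(-9)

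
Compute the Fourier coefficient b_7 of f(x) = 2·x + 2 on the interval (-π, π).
b_7 = (1/π) ∫_{-π}^{π} f(x)·sin(7x) dx.
Evaluate the integral (use parity and integration by parts as needed): b_7 = 4/7.

Final answer: 4/7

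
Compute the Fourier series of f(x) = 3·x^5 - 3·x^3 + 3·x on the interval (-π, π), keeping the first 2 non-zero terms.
(-126·π^2 + 6·π^4 + 762)·sin(x) + (-3·π^4 - 30 + 18·π^2)·sin(2·x)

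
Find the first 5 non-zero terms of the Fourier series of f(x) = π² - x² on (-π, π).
4·cos(x) - cos(2·x) + 4·cos(3·x)/9 - cos(4·x)/4 + 2·π^2/3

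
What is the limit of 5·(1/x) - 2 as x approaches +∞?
Evaluate the dominant behaviour as x → +∞; each term tends to a finite value or vanishes.
Limit = -2.

Final answer: -2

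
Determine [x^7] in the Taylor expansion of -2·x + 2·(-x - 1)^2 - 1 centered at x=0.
Expand to order 7: -2·x + 2·(-x - 1)^2 - 1 = 2·x^2 + 2·x + 1 + O(x^8).
The coefficient of x^7 is 0.

Final answer: 0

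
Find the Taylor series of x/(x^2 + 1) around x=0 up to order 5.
x^5 - x^3 + x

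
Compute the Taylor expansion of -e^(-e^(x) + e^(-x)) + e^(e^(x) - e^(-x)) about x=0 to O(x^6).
19·x^5/10 + 10·x^3/3 + 4·x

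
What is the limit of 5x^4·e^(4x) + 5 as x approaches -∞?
The product is a 0·∞ indeterminate form at x → -∞.
Rewrite the product as 5x^4 / e^(-4x) (an ∞/∞ form) and apply L'Hôpital, or use the standard hierarchy e^(4|x|) ≫ |x^4| as x → -∞.
The indeterminate product → 0, so the limit = 5.

Final answer: 5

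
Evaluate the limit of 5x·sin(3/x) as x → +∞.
As x → +∞: let u = 3/x → 0⁺; then 5·x·sin(3/x) = 5·3·sin(u)/u → 5·3·1 = 15.
Limit = 15.

Final answer: 15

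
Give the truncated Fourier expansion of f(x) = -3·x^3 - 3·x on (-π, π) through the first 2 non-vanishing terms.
(30 - 6·π^2)·sin(x) + (-3/2 + 3·π^2)·sin(2·x)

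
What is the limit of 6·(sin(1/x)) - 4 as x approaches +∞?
Evaluate the dominant behaviour as x → +∞; each term tends to a finite value or vanishes.
Limit = -4.

Final answer: -4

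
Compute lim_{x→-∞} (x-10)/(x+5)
Evaluate the dominant behaviour as x → -∞; each term tends to a finite value or vanishes.
Limit = 1.

Final answer: 1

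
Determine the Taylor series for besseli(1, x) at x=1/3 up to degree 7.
besseli(1, 1/3) + (besseli(2, 1/3)/2 + besseli(0, 1/3)/2)·(x - 1/3) + (besseli(3, 1/3)/8 + 3·besseli(1, 1/3)/8)·(x - 1/3)^2 + (besseli(4, 1/3)/48 + besseli(2, 1/3)/12 + besseli(0, 1/3)/16)·(x - 1/3)^3 + (besseli(5, 1/3)/384 + 5·besseli(3, 1/3)/384 + 5·besseli(1, 1/3)/192)·(x - 1/3)^4 + (besseli(6, 1/3)/3840 + besseli(4, 1/3)/640 + besseli(2, 1/3)/256 + besseli(0, 1/3)/384)·(x - 1/3)^5 + (besseli(7, 1/3)/46080 + 7·besseli(5, 1/3)/46080 + 7·besseli(3, 1/3)/15360 + 7·besseli(1, 1/3)/9216)·(x - 1/3)^6 + (besseli(8, 1/3)/645120 + besseli(6, 1/3)/80640 + besseli(4, 1/3)/23040 + besseli(2, 1/3)/11520 + besseli(0, 1/3)/18432)·(x - 1/3)^7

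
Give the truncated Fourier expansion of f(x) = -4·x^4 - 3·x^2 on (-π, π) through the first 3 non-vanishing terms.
(-180 + 32·π^2)·cos(x) + (9 - 8·π^2)·cos(2·x) - 4·π^4/5 - π^2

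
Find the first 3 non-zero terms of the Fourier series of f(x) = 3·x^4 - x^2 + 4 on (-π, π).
(148 - 24·π^2)·cos(x) + (-10 + 6·π^2)·cos(2·x) - π^2/3 + 4 + 3·π^4/5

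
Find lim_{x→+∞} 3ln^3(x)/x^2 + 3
The quotient is an ∞/∞ indeterminate form as x → +∞.
The polynomial denominator x^2 dominates the logarithmic numerator (any positive power of x ≫ ln^3(x) as x → ∞), so the quotient → 0.
Adding the constant: 0 + 3 = 3. Limit = 3.

Final answer: 3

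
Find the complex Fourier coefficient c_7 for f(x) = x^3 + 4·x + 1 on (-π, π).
Compute the real Fourier coefficients first: a_7 = 0, b_7 = 380/343 + 2·π^2/7.
Then c_7 = (a_7 − i·b_7)/2 = -i·π^2/7 - 190·i/343.

Final answer: -i·π^2/7 - 190·i/343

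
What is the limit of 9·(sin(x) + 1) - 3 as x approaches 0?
Direct substitution at x = 0 gives 6.

Final answer: 6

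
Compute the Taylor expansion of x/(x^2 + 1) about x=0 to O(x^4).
-x^3 + x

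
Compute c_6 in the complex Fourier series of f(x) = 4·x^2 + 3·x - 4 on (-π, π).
Compute the real Fourier coefficients first: a_6 = 4/9, b_6 = -1.
Then c_6 = (a_6 − i·b_6)/2 = 2/9 + i/2.

Final answer: 2/9 + i/2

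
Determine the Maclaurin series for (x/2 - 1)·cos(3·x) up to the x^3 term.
-9·x^3/4 + 9·x^2/2 + x/2 - 1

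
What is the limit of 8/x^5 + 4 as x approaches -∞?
Evaluate the dominant behaviour as x → -∞; each term tends to a finite value or vanishes.
Limit = 4.

Final answer: 4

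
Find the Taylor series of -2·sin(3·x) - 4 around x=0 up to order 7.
243·x^7/280 - 81·x^5/20 + 9·x^3 - 6·x - 4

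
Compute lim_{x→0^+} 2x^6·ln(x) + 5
The product is a 0·∞ indeterminate form at x → 0⁺.
Rewrite the product as 2·ln(x) / x^(-6) and apply L'Hôpital, or use the standard hierarchy x^(-6) ≫ |ln x| as x → 0⁺.
The indeterminate product → 0, so the limit = 5.

Final answer: 5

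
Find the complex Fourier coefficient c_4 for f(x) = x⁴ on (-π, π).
Compute the real Fourier coefficients first: a_4 = -3/16 + π^2/2, b_4 = 0.
Then c_4 = (a_4 − i·b_4)/2 = -3/32 + π^2/4.

Final answer: -3/32 + π^2/4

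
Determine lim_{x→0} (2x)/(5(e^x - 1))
Both numerator and denominator → 0 as x → 0; this is a 0/0 indeterminate form.
Expand each to leading order near x = 0: numerator ~ 2·x, denominator ~ 5·x.
The limit of the ratio is 2/5.

Final answer: 2/5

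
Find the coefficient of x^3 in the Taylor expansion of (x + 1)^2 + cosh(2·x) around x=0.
Expand to order 3: (x + 1)^2 + cosh(2·x) = 3·x^2 + 2·x + 2 + O(x^4).
The coefficient of x^3 is 0.

Final answer: 0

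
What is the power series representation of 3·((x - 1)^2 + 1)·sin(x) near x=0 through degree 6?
-x^6/20 - 9·x^5/20 + x^4 + 2·x^3 - 6·x^2 + 6·x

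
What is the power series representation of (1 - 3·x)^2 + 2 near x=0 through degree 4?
9·x^2 - 6·x + 3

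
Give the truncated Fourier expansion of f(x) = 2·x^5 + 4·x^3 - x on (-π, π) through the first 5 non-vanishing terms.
(-72·π^2 + 4·π^4 + 430)·sin(x) + (-2·π^4 - 8 + 6·π^2)·sin(2·x) + (-8·π^2/27 - 38/81 + 4·π^4/3)·sin(3·x) + (-π^4 - 3·π^2/4 + 25/32)·sin(4·x) + (-394/625 + 24·π^2/25 + 4·π^4/5)·sin(5·x)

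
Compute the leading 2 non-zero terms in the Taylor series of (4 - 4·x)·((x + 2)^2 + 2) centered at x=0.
24 - 8·x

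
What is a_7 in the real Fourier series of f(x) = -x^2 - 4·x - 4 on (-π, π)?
a_7 = (1/π) ∫_{-π}^{π} f(x)·cos(7x) dx.
Evaluate the integral (use parity and integration by parts as needed): a_7 = 4/49.

Final answer: 4/49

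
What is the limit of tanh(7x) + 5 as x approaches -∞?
Evaluate the dominant behaviour as x → -∞; each term tends to a finite value or vanishes.
Limit = 4.

Final answer: 4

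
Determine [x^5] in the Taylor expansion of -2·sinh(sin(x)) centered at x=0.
Expand to order 5: -2·sinh(sin(x)) = 2·x^5/15 - 2·x + O(x^6).
The coefficient of x^5 is 2/15.

Final answer: 2/15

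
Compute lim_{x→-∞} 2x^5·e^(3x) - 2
The product is a 0·∞ indeterminate form at x → -∞.
Rewrite the product as 2x^5 / e^(-3x) (an ∞/∞ form) and apply L'Hôpital, or use the standard hierarchy e^(3|x|) ≫ |x^5| as x → -∞.
The indeterminate product → 0, so the limit = -2.

Final answer: -2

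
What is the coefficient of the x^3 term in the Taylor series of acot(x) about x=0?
Expand to order 3: acot(x) = x^3/3 - x + π/2 + O(x^4).
The coefficient of x^3 is 1/3.

Final answer: 1/3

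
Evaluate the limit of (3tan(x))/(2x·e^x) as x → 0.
Both numerator and denominator → 0 as x → 0; this is a 0/0 indeterminate form.
Expand each to leading order near x = 0: numerator ~ 3·x, denominator ~ 2·x.
The limit of the ratio is 3/2.

Final answer: 3/2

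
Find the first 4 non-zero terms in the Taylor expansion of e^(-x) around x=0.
-x^3/6 + x^2/2 - x + 1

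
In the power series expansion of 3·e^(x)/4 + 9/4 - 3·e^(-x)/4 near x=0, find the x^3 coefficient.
Expand to order 3: 3·e^(x)/4 + 9/4 - 3·e^(-x)/4 = x^3/4 + 3·x/2 + 9/4 + O(x^4).
The coefficient of x^3 is 1/4.

Final answer: 1/4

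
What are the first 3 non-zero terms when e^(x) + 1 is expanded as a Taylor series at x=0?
x^2/2 + x + 2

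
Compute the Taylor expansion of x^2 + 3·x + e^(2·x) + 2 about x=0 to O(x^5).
2·x^4/3 + 4·x^3/3 + 3·x^2 + 5·x + 3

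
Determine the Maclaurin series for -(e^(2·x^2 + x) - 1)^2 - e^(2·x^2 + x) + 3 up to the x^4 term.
-109·x^4/8 - 43·x^3/6 - 7·x^2/2 - x + 2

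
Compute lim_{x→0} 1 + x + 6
Direct substitution at x = 0 gives 7.

Final answer: 7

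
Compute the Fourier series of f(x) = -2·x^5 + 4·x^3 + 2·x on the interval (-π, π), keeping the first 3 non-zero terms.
(-524 - 4·π^4 + 88·π^2)·sin(x) + (-14·π^2 + 19 + 2·π^4)·sin(2·x) + (-4·π^4/3 - 196/81 + 152·π^2/27)·sin(3·x)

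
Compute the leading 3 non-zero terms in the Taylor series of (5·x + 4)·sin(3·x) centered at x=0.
-18·x^3 + 15·x^2 + 12·x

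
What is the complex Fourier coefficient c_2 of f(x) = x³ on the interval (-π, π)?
Compute the real Fourier coefficients first: a_2 = 0, b_2 = 3/2 - π^2.
Then c_2 = (a_2 − i·b_2)/2 = -3·i/4 + i·π^2/2.

Final answer: -3·i/4 + i·π^2/2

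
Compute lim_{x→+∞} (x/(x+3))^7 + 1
As x → +∞: x/(x+3) = 1/(1 + 3/x) → 1, and the 7th power of a limit-1 base also → 1; with the additive constant, 1 + 1 = 2.
Limit = 2.

Final answer: 2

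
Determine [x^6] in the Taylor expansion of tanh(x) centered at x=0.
Expand to order 6: tanh(x) = 2·x^5/15 - x^3/3 + x + O(x^7).
The coefficient of x^6 is 0.

Final answer: 0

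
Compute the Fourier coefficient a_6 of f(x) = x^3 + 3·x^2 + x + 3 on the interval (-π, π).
a_6 = (1/π) ∫_{-π}^{π} f(x)·cos(6x) dx.
Evaluate the integral (use parity and integration by parts as needed): a_6 = 1/3.

Final answer: 1/3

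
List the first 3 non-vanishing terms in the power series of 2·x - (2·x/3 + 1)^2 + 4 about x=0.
-4·x^2/9 + 2·x/3 + 3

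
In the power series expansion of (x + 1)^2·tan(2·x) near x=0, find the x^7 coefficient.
Expand to order 7: (x + 1)^2·tan(2·x) = 704·x^7/63 + 128·x^6/15 + 104·x^5/15 + 16·x^4/3 + 14·x^3/3 + 4·x^2 + 2·x + O(x^8).
The coefficient of x^7 is 704/63.

Final answer: 704/63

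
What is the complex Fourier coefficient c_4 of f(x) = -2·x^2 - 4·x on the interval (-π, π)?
Compute the real Fourier coefficients first: a_4 = -1/2, b_4 = 2.
Then c_4 = (a_4 − i·b_4)/2 = -1/4 - i.

Final answer: -1/4 - i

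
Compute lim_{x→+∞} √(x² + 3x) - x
As x → +∞: multiply by the conjugate to get (3x)/(√(x²+3x)+x); the denominator ~ 2x, so the limit is 3/2.
Limit = 3/2.

Final answer: 3/2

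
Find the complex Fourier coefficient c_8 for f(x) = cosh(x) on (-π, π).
Compute the real Fourier coefficients first: a_8 = 2·sinh(π)/(65·π), b_8 = 0.
Then c_8 = (a_8 − i·b_8)/2 = sinh(π)/(65·π).

Final answer: sinh(π)/(65·π)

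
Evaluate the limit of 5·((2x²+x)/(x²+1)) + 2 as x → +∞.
Evaluate the dominant behaviour as x → +∞; each term tends to a finite value or vanishes.
Limit = 12.

Final answer: 12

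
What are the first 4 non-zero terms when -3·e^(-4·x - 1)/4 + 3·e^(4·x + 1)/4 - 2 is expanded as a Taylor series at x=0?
x^3·(8·e^(-1) + 8·e) + x^2·(-6·e^(-1) + 6·e) + x·(3·e^(-1) + 3·e) - 2 - 3·e^(-1)/4 + 3·e/4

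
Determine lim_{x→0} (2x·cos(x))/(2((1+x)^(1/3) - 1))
Both numerator and denominator → 0 as x → 0; this is a 0/0 indeterminate form.
Expand each to leading order near x = 0: numerator ~ 2·x, denominator ~ 2·x/3.
The limit of the ratio is 3.

Final answer: 3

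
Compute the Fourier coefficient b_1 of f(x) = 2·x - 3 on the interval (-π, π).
b_1 = (1/π) ∫_{-π}^{π} f(x)·sin(1x) dx.
Evaluate the integral (use parity and integration by parts as needed): b_1 = 4.

Final answer: 4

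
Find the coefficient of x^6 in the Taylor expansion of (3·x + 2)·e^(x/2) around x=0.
Expand to order 6: (3·x + 2)·e^(x/2) = 19·x^6/23040 + x^5/120 + 13·x^4/192 + 5·x^3/12 + 7·x^2/4 + 4·x + 2 + O(x^7).
The coefficient of x^6 is 19/23040.

Final answer: 19/23040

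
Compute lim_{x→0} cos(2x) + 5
Direct substitution at x = 0 gives 6.

Final answer: 6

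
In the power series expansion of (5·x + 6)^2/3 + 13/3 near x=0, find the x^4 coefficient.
Expand to order 4: (5·x + 6)^2/3 + 13/3 = 25·x^2/3 + 20·x + 49/3 + O(x^5).
The coefficient of x^4 is 0.

Final answer: 0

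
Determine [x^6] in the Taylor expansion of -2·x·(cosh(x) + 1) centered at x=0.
Expand to order 6: -2·x·(cosh(x) + 1) = -x^5/12 - x^3 - 4·x + O(x^7).
The coefficient of x^6 is 0.

Final answer: 0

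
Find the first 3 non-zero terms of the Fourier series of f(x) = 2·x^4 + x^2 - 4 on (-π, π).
(92 - 16·π^2)·cos(x) + (-5 + 4·π^2)·cos(2·x) - 4 + π^2/3 + 2·π^4/5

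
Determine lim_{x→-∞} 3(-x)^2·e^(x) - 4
The product is a 0·∞ indeterminate form at x → -∞.
Rewrite the product as 3(-x)^2 / e^(-x) (an ∞/∞ form) and apply L'Hôpital, or use the standard hierarchy e^(|x|) ≫ |(-x)^2| as x → -∞.
The indeterminate product → 0, so the limit = -4.

Final answer: -4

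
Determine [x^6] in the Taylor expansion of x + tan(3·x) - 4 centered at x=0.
Expand to order 6: x + tan(3·x) - 4 = 162·x^5/5 + 9·x^3 + 4·x - 4 + O(x^7).
The coefficient of x^6 is 0.

Final answer: 0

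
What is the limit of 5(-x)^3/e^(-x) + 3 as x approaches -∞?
The quotient is an ∞/∞ indeterminate form as x → -∞.
Compare growth rates of the dominant terms (exponentials ≫ polynomials ≫ logarithms), or apply L'Hôpital's rule; the quotient → 0.
Adding the constant: 0 + 3 = 3. Limit = 3.

Final answer: 3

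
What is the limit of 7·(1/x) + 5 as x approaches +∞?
Evaluate the dominant behaviour as x → +∞; each term tends to a finite value or vanishes.
Limit = 5.

Final answer: 5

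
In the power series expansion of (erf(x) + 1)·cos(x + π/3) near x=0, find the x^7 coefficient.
Expand to order 7: (erf(x) + 1)·cos(x + π/3) = x^7·(-449/(5040·√(π)) + √(3)/10080) + x^6·(-59·√(3)/(360·√(π)) - 1/1440) + x^5·(-√(3)/240 + 37/(120·√(π))) + x^4·(1/48 + √(3)/(2·√(π))) + x^3·(-5/(6·√(π)) + √(3)/12) + x^2·(-√(3)/√(π) - 1/4) + x·(-√(3)/2 + 1/√(π)) + 1/2 + O(x^8).
The coefficient of x^7 is -449/(5040·√(π)) + √(3)/10080.

Final answer: -449/(5040·√(π)) + √(3)/10080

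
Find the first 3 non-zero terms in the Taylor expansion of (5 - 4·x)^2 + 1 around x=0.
16·x^2 - 40·x + 26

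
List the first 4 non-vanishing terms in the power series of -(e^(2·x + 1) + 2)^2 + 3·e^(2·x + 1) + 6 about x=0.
x^3·(-(2 + e)^2·(8·e/(3·(2 + e)) + 8·e^(2)/(2 + e)^2) + 4·e) + x^2·(-(2 + e)^2·(4·e^(2)/(2 + e)^2 + 4·e/(2 + e)) + 6·e) + x·(-4·e·(2 + e) + 6·e) - (2 + e)^2 + 6 + 3·e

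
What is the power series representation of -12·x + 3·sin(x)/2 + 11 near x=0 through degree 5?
x^5/80 - x^3/4 - 21·x/2 + 11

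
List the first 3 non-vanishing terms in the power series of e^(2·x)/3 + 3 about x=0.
2·x^2/3 + 2·x/3 + 10/3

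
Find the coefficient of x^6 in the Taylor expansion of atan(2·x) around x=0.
Expand to order 6: atan(2·x) = 32·x^5/5 - 8·x^3/3 + 2·x + O(x^7).
The coefficient of x^6 is 0.

Final answer: 0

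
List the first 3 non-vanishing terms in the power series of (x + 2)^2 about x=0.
x^2 + 4·x + 4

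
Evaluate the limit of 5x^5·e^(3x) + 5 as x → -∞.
The product is a 0·∞ indeterminate form at x → -∞.
Rewrite the product as 5x^5 / e^(-3x) (an ∞/∞ form) and apply L'Hôpital, or use the standard hierarchy e^(3|x|) ≫ |x^5| as x → -∞.
The indeterminate product → 0, so the limit = 5.

Final answer: 5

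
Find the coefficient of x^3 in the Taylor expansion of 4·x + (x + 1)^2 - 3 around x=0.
Expand to order 3: 4·x + (x + 1)^2 - 3 = x^2 + 6·x - 2 + O(x^4).
The coefficient of x^3 is 0.

Final answer: 0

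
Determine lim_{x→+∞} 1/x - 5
Evaluate the dominant behaviour as x → +∞; each term tends to a finite value or vanishes.
Limit = -5.

Final answer: -5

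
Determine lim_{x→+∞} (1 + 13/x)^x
As x → +∞: this is the defining limit (1 + 13/x)^x → e^13.
Limit = e^(13).

Final answer: e^(13)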